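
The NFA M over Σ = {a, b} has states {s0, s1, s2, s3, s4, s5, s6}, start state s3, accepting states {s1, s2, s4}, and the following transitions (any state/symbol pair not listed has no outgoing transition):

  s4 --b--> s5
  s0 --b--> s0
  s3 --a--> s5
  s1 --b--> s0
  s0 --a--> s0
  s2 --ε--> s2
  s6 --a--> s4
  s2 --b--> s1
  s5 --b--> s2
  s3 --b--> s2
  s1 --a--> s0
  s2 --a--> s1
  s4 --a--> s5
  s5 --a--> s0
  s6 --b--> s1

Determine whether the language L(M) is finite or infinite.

The useful states (reachable from s3 and able to reach an accepting state) are {s1, s2, s3, s5}.
Restricted to these states the transition graph has no cycle, so every accepting path has bounded length and L is finite.

finite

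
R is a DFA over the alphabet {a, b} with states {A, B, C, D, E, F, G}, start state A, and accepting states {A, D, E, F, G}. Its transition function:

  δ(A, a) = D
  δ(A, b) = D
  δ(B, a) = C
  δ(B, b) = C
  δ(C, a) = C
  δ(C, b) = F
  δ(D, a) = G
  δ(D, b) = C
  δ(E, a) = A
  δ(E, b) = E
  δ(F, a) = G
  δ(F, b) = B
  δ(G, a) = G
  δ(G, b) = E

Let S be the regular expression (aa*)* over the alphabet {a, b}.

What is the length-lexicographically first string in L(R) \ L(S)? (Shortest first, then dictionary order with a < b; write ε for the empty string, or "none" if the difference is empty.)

b

The string b is accepted by R but not by S.
No shorter string lies in the difference, and b is the lexicographically first length-1 string in L(R) \ L(S).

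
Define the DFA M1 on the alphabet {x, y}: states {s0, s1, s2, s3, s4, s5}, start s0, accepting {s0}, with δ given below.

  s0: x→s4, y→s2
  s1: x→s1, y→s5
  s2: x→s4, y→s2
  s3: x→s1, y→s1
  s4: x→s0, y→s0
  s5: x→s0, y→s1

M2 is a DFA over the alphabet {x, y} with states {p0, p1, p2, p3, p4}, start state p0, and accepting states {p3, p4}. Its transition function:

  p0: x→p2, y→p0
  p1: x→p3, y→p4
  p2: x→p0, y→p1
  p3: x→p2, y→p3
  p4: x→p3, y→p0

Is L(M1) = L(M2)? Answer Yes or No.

No

The empty string ε is accepted by M1 but rejected by M2.
So L(M1) ≠ L(M2).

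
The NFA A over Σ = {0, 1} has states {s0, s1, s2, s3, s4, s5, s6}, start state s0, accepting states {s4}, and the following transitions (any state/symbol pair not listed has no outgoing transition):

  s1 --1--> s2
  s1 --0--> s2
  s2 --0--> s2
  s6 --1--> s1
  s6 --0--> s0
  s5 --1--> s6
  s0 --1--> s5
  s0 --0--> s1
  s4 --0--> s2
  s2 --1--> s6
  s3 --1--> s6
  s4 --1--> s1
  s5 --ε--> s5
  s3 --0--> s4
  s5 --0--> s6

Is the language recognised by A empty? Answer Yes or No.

Yes

The states reachable from the start state are {s0, s1, s2, s5, s6}.
None of the accepting states {s4} is reachable, so no string is accepted and L(A) = ∅.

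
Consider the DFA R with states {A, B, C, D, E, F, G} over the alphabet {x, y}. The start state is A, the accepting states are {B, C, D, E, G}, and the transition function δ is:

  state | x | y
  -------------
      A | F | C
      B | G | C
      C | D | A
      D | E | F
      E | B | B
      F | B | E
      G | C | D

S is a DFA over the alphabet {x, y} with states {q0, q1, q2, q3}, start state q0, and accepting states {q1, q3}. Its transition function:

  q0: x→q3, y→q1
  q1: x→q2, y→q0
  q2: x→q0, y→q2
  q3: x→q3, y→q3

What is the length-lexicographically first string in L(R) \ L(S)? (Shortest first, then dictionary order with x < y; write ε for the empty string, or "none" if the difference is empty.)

The string yx is accepted by R but not by S.
No shorter string lies in the difference, and yx is the lexicographically first length-2 string in L(R) \ L(S).

yx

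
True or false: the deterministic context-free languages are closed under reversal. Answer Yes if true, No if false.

No

L = {c bⁿaⁿ : n≥0} ∪ {d b²ⁿaⁿ : n≥0} is a DCFL: the first symbol tells a deterministic PDA whether to pop one or two b's per a. Its reversal Lᴿ = {aⁿbⁿ c : n≥0} ∪ {aⁿb²ⁿ d : n≥0} is not. DCFLs are closed under right quotient by regular languages, and Lᴿ/{c, d} = {aⁿbⁿ : n≥0} ∪ {aⁿb²ⁿ : n≥0} — the standard context-free language accepted by no deterministic PDA (intuitively the machine would have to commit to a b-to-a ratio before the distinguishing marker arrives; formally, a DPDA for it would have a single run on aⁿb²ⁿ, accepting after the prefix aⁿbⁿ and accepting again after n more b's; an ordinary PDA that simulates it on a's and b's and, at any moment when it is accepting, may switch to reading only a fresh letter e while feeding each e to the simulation as a b, would accept aⁱbʲeᵏ (k≥1) exactly when both aⁱbʲ and aⁱbʲ⁺ᵏ are in the language, i.e. its language intersected with the regular set a*b*e⁺ would be exactly {aⁿbⁿeⁿ : n≥1} — impossible, since context-free languages are closed under intersection with regular sets and {aⁿbⁿeⁿ} is not context-free). So Lᴿ cannot be a DCFL.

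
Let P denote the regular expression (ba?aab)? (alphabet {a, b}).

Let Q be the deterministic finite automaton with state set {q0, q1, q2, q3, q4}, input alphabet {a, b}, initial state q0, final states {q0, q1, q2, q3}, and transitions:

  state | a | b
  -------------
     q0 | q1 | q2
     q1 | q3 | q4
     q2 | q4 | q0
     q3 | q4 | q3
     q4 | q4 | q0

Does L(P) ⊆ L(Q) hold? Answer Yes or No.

Yes

Converting the expression P to a DFA (subset construction, then merging equivalent states) gives the minimal DFA with states {p0, p1, p2, p3, p4, p5, p6}, start state p0, accepting states {p0, p6} and transitions p0: a→p1, b→p2; p1: a→p1, b→p1; p2: a→p3, b→p1; p3: a→p4, b→p1; p4: a→p5, b→p6; p5: a→p1, b→p6; p6: a→p1, b→p1.
Exploring the product automaton P × Q from the start pair (p0, q0), following both machines on each input symbol, reaches 11 state pairs: (p0, q0), (p1, q1), (p2, q2), (p1, q3), (p1, q4), (p3, q4), (p1, q0), (p4, q4), (p1, q2), (p5, q4), (p6, q0).
P accepts in {p0, p6} and Q accepts in {q0, q1, q2, q3}. The reachable pairs whose P-component is accepting are (p0, q0), (p6, q0); in each of them the Q-component is accepting too, so the product for L(P) \ L(Q) (P-component accepting, Q-component rejecting) has no reachable accepting pair and the difference is empty.
Hence every string in L(P) is also in L(Q).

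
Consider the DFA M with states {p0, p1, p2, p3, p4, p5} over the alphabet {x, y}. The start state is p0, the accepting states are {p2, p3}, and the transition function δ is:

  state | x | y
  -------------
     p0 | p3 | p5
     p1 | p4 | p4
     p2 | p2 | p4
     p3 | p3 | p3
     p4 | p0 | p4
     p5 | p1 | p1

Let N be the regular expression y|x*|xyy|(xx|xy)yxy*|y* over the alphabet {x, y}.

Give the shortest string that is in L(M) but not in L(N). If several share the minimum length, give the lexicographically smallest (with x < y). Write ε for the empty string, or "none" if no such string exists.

The string xy is accepted by M but not by N.
No shorter string lies in the difference, and xy is the lexicographically first length-2 string in L(M) \ L(N).

xy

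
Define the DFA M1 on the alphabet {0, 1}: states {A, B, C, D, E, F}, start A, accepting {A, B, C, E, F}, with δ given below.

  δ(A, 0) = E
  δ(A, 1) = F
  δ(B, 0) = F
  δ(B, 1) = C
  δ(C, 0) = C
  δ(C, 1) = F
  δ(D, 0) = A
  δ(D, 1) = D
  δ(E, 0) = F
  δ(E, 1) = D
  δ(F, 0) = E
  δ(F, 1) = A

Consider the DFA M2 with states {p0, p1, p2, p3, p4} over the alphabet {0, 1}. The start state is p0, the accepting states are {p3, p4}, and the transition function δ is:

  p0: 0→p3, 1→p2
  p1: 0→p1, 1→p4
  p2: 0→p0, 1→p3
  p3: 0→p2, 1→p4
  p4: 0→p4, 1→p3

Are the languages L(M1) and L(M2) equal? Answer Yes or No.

The empty string ε is accepted by M1 but rejected by M2.
So L(M1) ≠ L(M2).

No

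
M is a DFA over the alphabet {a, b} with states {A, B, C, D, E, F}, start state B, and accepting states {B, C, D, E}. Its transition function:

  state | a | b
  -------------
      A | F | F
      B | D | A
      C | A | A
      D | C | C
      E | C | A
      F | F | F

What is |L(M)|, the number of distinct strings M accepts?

4

The useful subgraph on states {B, C, D} is acyclic, so L(M) is finite; the longest accepting path visits 3 useful states, giving maximum string length 2.
Counting accepting paths from B by length: 1 of length 0, 1 of length 1, 2 of length 2. Total 4.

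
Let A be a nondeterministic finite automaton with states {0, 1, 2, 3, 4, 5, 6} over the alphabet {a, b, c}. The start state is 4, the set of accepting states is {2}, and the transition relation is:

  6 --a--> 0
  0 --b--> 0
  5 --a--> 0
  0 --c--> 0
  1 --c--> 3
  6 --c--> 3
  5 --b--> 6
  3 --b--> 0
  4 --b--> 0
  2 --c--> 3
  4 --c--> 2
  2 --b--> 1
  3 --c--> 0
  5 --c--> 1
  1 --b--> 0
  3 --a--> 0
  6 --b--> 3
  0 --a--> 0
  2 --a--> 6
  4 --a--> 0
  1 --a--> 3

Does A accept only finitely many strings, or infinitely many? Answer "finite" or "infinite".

The useful states (reachable from 4 and able to reach an accepting state) are {2, 4}.
Restricted to these states the transition graph has no cycle, so every accepting path has bounded length and L is finite.

finite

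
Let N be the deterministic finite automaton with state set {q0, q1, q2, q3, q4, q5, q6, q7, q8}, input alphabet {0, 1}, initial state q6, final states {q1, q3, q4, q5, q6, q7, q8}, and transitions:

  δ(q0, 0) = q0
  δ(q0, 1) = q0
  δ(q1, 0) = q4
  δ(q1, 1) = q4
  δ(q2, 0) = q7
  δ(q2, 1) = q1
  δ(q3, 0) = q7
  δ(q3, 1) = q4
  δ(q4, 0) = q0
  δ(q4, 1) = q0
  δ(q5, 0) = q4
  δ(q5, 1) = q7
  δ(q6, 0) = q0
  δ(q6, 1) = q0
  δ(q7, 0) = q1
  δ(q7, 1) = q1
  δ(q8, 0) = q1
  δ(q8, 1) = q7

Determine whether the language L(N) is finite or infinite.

finite

The useful states (reachable from q6 and able to reach an accepting state) are {q6}.
Restricted to these states the transition graph has no cycle, so every accepting path has bounded length and L is finite.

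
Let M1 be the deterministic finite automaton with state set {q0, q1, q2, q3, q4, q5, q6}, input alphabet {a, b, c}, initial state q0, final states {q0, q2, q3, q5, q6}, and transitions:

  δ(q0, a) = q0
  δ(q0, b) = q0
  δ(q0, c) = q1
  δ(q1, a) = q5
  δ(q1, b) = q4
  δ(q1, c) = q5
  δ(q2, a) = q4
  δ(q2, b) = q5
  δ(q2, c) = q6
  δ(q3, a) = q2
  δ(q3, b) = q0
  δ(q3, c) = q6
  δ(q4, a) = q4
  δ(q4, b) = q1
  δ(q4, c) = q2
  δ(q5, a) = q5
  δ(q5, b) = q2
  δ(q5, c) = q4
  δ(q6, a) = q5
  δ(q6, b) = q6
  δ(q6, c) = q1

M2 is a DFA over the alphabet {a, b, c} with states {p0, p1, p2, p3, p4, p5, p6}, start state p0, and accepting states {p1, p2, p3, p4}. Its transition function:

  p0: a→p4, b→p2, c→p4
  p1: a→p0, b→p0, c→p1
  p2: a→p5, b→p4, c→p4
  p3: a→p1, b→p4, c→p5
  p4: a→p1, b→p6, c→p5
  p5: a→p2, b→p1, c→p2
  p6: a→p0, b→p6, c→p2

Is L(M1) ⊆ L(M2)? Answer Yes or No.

No

The empty string ε is in L(M1) but not in L(M2).
So L(M1) ⊄ L(M2).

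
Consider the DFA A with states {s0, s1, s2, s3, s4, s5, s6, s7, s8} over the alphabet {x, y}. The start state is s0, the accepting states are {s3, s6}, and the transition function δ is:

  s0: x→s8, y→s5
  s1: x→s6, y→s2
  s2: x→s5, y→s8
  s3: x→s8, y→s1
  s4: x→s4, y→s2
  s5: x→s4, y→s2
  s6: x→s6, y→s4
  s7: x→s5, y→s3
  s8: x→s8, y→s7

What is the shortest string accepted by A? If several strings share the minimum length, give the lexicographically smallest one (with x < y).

A breadth-first search from s0 reaches an accepting state first via the path s0 → s8 → s7 → s3 on input xyy.
No string of length < 3 is accepted (BFS exhausts all shorter strings without reaching an accepting state), and xyy is the lexicographically least accepting string of length 3.

xyy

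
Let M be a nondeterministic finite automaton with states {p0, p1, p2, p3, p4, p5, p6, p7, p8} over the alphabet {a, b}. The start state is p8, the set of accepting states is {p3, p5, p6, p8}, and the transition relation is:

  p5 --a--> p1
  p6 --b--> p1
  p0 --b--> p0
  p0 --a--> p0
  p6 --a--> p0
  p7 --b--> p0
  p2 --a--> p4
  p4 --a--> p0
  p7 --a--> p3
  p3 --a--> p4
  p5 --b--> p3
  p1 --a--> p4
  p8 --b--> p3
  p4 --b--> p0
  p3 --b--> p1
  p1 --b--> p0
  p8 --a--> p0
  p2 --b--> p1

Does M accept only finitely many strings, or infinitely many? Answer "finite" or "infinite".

The useful states (reachable from p8 and able to reach an accepting state) are {p3, p8}.
Restricted to these states the transition graph has no cycle, so every accepting path has bounded length and L is finite.

finite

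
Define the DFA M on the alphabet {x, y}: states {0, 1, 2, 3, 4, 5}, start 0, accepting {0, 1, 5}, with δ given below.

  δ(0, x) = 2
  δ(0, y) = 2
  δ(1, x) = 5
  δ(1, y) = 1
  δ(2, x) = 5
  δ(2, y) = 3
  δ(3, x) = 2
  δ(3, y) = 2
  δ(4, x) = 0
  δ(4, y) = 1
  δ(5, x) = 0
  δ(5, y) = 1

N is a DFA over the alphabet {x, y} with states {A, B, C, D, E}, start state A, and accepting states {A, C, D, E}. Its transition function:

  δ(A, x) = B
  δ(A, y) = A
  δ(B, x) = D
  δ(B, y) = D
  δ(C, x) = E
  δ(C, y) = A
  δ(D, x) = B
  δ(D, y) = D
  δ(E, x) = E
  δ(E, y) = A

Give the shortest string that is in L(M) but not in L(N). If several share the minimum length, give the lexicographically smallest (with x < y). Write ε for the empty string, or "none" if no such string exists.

yx

The string yx is accepted by M but not by N.
No shorter string lies in the difference, and yx is the lexicographically first length-2 string in L(M) \ L(N).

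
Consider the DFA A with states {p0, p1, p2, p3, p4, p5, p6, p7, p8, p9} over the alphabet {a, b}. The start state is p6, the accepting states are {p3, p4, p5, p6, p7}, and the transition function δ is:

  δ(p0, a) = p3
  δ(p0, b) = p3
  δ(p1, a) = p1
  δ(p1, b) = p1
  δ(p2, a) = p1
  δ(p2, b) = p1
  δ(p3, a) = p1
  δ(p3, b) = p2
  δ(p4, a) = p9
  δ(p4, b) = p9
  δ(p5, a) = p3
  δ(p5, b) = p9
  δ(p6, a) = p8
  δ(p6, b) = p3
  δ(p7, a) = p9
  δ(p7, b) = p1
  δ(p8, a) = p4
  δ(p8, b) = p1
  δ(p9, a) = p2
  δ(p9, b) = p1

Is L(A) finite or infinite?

finite

The useful states (reachable from p6 and able to reach an accepting state) are {p3, p4, p6, p8}.
Restricted to these states the transition graph has no cycle, so every accepting path has bounded length and L is finite.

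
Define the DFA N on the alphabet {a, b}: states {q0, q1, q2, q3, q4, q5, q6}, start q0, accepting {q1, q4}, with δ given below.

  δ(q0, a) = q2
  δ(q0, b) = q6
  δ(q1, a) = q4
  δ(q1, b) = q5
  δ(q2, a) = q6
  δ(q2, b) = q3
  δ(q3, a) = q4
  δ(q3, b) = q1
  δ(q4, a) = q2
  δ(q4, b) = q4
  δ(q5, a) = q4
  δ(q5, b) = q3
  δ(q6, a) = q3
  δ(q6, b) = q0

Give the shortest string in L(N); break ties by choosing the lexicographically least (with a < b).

aba

A breadth-first search from q0 reaches an accepting state first via the path q0 → q2 → q3 → q4 on input aba.
No string of length < 3 is accepted (BFS exhausts all shorter strings without reaching an accepting state), and aba is the lexicographically least accepting string of length 3.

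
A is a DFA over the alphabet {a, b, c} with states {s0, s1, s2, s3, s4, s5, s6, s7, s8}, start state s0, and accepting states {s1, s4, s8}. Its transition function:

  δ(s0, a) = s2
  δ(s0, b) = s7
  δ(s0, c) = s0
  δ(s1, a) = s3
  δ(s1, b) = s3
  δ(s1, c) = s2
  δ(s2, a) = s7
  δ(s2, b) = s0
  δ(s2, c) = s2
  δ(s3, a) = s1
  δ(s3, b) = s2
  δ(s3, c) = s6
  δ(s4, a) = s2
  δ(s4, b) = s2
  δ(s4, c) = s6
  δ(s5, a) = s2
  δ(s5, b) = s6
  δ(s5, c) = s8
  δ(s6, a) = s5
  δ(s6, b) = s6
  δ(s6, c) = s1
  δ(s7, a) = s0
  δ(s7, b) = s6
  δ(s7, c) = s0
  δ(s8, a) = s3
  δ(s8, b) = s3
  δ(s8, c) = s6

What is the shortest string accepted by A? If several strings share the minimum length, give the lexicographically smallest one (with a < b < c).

A breadth-first search from s0 reaches an accepting state first via the path s0 → s7 → s6 → s1 on input bbc.
No string of length < 3 is accepted (BFS exhausts all shorter strings without reaching an accepting state), and bbc is the lexicographically least accepting string of length 3.

bbc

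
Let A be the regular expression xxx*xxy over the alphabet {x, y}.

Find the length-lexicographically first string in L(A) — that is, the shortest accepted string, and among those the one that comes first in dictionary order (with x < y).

By inspection of the expression, no string of length less than 5 matches, and xxxxy is the lexicographically first match of length 5.

xxxxy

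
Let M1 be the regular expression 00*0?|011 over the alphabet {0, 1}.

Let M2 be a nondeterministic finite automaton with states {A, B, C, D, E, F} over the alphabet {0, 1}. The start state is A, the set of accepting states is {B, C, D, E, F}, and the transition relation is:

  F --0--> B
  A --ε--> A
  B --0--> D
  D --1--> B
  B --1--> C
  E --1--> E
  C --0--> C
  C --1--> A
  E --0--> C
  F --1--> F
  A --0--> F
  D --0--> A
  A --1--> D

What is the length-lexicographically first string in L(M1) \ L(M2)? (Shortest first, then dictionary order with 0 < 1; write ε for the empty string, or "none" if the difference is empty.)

0000

The string 0000 is accepted by M1 but not by M2.
No shorter string lies in the difference, and 0000 is the lexicographically first length-4 string in L(M1) \ L(M2).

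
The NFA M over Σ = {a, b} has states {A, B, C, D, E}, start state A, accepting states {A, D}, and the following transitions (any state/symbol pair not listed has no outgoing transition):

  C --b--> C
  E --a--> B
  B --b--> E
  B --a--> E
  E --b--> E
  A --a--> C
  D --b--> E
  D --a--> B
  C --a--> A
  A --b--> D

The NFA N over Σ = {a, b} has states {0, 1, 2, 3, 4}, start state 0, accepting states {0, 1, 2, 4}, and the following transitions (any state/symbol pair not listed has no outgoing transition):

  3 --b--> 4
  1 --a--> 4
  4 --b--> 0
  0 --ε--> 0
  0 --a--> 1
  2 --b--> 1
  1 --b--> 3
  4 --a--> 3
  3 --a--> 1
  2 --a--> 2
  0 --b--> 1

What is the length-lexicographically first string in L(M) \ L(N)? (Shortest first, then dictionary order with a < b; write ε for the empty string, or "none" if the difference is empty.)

abab

The string abab is accepted by M but not by N.
No shorter string lies in the difference, and abab is the lexicographically first length-4 string in L(M) \ L(N).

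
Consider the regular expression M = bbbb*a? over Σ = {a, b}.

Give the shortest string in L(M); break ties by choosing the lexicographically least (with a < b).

bbb

By inspection of the expression, no string of length less than 3 matches, and bbb is the lexicographically first match of length 3.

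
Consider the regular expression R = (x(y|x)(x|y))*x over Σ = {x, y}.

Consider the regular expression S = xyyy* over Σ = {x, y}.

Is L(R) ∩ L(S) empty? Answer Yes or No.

Yes

Converting the expression R to a DFA (subset construction, then merging equivalent states) gives the minimal DFA with states {r0, r1, r2, r3}, start state r0, accepting states {r1} and transitions r0: x→r1, y→r2; r1: x→r3, y→r3; r2: x→r2, y→r2; r3: x→r0, y→r0.
Converting the expression S to a DFA (subset construction, then merging equivalent states) gives the minimal DFA with states {s0, s1, s2, s3, s4}, start state s0, accepting states {s4} and transitions s0: x→s1, y→s2; s1: x→s2, y→s3; s2: x→s2, y→s2; s3: x→s2, y→s4; s4: x→s2, y→s4.
Exploring the product automaton R × S from the start pair (r0, s0), following both machines on each input symbol, reaches 9 state pairs: (r0, s0), (r1, s1), (r2, s2), (r3, s2), (r3, s3), (r0, s2), (r0, s4), (r1, s2), (r2, s4).
R accepts in {r1} and S accepts in {s4}; no reachable pair has both components accepting, so no string drives both machines to acceptance simultaneously and L(R) ∩ L(S) = ∅.
So no string is accepted by both, and the intersection is empty.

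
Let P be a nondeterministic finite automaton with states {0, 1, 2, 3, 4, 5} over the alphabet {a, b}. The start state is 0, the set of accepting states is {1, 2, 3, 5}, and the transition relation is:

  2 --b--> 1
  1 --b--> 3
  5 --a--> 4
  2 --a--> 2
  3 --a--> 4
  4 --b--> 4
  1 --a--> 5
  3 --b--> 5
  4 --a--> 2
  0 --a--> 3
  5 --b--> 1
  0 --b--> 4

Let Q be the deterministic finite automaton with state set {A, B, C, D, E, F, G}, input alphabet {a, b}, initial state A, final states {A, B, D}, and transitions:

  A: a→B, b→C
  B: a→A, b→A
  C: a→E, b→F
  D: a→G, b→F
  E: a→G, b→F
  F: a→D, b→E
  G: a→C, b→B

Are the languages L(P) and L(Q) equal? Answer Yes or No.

The string ba is accepted by P but rejected by Q.
So L(P) ≠ L(Q).

No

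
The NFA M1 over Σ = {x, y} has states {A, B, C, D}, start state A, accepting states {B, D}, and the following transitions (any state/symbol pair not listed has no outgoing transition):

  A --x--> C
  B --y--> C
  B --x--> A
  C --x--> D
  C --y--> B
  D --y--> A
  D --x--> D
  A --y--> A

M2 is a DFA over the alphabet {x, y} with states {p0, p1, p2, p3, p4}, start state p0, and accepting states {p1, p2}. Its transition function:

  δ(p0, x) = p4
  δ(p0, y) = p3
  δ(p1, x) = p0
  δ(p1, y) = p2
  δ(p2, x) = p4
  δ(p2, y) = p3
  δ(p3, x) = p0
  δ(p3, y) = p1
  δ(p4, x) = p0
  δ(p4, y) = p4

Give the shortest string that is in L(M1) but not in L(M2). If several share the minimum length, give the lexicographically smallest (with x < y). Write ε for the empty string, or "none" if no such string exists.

The string xx is accepted by M1 but not by M2.
No shorter string lies in the difference, and xx is the lexicographically first length-2 string in L(M1) \ L(M2).

xx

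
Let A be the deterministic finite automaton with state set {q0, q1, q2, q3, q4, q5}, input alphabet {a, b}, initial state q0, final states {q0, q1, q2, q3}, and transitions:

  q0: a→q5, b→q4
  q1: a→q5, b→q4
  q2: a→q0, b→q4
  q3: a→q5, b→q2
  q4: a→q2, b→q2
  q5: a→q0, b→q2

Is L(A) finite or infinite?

infinite

State q0 is reachable from the start and can reach an accepting state, and it lies on the cycle q0 → q4 → q2 → q0.
Traversing that cycle any number of times yields accepted strings of unbounded length, so the language is infinite.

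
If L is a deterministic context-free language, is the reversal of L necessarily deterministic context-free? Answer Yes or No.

No

L = {c bⁿaⁿ : n≥0} ∪ {d b²ⁿaⁿ : n≥0} is a DCFL: the first symbol tells a deterministic PDA whether to pop one or two b's per a. Its reversal Lᴿ = {aⁿbⁿ c : n≥0} ∪ {aⁿb²ⁿ d : n≥0} is not. DCFLs are closed under right quotient by regular languages, and Lᴿ/{c, d} = {aⁿbⁿ : n≥0} ∪ {aⁿb²ⁿ : n≥0} — the standard context-free language accepted by no deterministic PDA (intuitively the machine would have to commit to a b-to-a ratio before the distinguishing marker arrives; formally, a DPDA for it would have a single run on aⁿb²ⁿ, accepting after the prefix aⁿbⁿ and accepting again after n more b's; an ordinary PDA that simulates it on a's and b's and, at any moment when it is accepting, may switch to reading only a fresh letter e while feeding each e to the simulation as a b, would accept aⁱbʲeᵏ (k≥1) exactly when both aⁱbʲ and aⁱbʲ⁺ᵏ are in the language, i.e. its language intersected with the regular set a*b*e⁺ would be exactly {aⁿbⁿeⁿ : n≥1} — impossible, since context-free languages are closed under intersection with regular sets and {aⁿbⁿeⁿ} is not context-free). So Lᴿ cannot be a DCFL.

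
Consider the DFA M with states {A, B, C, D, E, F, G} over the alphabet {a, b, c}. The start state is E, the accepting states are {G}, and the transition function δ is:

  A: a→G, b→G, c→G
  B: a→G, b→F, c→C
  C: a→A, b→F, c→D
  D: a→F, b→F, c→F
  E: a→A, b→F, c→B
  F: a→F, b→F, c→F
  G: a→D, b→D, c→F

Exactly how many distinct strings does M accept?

The useful subgraph on states {A, B, C, E, G} is acyclic, so L(M) is finite; the longest accepting path visits 5 useful states, giving maximum string length 4.
Counting accepting paths from E by length: 4 of length 2, 3 of length 4. Total 7.

7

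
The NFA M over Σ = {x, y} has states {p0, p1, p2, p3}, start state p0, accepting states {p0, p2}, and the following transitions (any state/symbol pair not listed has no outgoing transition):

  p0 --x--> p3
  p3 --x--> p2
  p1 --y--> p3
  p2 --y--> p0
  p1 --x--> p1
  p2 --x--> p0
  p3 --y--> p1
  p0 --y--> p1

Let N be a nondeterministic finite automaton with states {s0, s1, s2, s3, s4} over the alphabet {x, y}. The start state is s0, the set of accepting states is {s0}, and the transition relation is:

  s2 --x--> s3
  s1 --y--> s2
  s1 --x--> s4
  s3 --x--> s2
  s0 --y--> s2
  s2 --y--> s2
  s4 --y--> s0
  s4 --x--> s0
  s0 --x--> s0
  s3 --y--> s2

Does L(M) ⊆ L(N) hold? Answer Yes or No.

The string xxy is in L(M) but not in L(N).
So L(M) ⊄ L(N).

No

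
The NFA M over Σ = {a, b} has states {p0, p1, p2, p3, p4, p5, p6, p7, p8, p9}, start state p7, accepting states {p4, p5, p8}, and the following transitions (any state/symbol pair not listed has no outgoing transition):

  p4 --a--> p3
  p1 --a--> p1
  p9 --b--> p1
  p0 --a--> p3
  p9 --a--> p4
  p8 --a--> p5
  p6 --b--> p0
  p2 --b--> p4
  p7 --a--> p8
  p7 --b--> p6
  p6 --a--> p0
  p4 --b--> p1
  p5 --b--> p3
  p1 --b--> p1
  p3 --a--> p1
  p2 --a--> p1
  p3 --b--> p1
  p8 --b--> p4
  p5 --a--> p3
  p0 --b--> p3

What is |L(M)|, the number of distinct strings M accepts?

3

The useful subgraph on states {p4, p5, p7, p8} is acyclic, so L(M) is finite; the longest accepting path visits 3 useful states, giving maximum string length 2.
Counting accepting paths from p7 by length: 1 of length 1, 2 of length 2. Total 3.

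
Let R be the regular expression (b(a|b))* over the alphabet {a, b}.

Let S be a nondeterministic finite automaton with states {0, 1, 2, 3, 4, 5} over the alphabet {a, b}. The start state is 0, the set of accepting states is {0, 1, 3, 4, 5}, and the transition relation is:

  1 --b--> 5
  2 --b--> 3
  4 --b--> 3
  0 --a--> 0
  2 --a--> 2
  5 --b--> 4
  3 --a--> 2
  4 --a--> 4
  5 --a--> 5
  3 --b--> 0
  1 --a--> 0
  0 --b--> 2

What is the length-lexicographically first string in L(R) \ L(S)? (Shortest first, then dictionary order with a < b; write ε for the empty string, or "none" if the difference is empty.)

ba

The string ba is accepted by R but not by S.
No shorter string lies in the difference, and ba is the lexicographically first length-2 string in L(R) \ L(S).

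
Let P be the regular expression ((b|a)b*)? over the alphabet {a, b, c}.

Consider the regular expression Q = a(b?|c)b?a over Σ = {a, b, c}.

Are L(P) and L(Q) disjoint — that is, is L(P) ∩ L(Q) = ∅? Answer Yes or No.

Converting the expression P to a DFA (subset construction, then merging equivalent states) gives the minimal DFA with states {p0, p1, p2}, start state p0, accepting states {p0, p1} and transitions p0: a→p1, b→p1, c→p2; p1: a→p2, b→p1, c→p2; p2: a→p2, b→p2, c→p2.
Converting the expression Q to a DFA (subset construction, then merging equivalent states) gives the minimal DFA with states {q0, q1, q2, q3, q4, q5}, start state q0, accepting states {q3} and transitions q0: a→q1, b→q2, c→q2; q1: a→q3, b→q4, c→q4; q2: a→q2, b→q2, c→q2; q3: a→q2, b→q2, c→q2; q4: a→q3, b→q5, c→q2; q5: a→q3, b→q2, c→q2.
Exploring the product automaton P × Q from the start pair (p0, q0), following both machines on each input symbol, reaches 9 state pairs: (p0, q0), (p1, q1), (p1, q2), (p2, q2), (p2, q3), (p1, q4), (p2, q4), (p1, q5), (p2, q5).
P accepts in {p0, p1} and Q accepts in {q3}; no reachable pair has both components accepting, so no string drives both machines to acceptance simultaneously and L(P) ∩ L(Q) = ∅.
So no string is accepted by both, and the intersection is empty.

Yes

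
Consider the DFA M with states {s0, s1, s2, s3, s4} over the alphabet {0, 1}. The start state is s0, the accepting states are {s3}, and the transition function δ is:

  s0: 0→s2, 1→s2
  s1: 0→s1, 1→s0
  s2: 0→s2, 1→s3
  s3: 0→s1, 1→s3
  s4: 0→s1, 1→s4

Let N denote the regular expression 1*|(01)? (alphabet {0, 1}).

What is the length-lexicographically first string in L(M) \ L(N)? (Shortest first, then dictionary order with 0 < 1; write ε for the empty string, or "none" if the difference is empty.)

001

The string 001 is accepted by M but not by N.
No shorter string lies in the difference, and 001 is the lexicographically first length-3 string in L(M) \ L(N).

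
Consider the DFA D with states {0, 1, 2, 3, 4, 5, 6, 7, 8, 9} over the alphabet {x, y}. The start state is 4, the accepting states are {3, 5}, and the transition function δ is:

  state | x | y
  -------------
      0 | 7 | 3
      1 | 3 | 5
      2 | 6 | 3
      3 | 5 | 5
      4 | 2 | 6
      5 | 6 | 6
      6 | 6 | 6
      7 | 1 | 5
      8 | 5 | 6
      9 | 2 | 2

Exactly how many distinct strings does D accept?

3

The useful subgraph on states {2, 3, 4, 5} is acyclic, so L(D) is finite; the longest accepting path visits 4 useful states, giving maximum string length 3.
Counting accepting paths from 4 by length: 1 of length 2, 2 of length 3. Total 3.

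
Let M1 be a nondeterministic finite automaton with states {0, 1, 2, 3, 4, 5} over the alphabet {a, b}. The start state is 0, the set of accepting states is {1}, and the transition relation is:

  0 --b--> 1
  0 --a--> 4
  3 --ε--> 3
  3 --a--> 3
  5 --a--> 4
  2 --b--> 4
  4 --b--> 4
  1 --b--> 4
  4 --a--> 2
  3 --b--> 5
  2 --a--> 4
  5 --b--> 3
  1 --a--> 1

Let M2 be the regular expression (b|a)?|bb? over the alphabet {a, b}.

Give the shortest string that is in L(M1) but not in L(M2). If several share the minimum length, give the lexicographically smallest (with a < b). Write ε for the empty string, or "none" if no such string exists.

The string ba is accepted by M1 but not by M2.
No shorter string lies in the difference, and ba is the lexicographically first length-2 string in L(M1) \ L(M2).

ba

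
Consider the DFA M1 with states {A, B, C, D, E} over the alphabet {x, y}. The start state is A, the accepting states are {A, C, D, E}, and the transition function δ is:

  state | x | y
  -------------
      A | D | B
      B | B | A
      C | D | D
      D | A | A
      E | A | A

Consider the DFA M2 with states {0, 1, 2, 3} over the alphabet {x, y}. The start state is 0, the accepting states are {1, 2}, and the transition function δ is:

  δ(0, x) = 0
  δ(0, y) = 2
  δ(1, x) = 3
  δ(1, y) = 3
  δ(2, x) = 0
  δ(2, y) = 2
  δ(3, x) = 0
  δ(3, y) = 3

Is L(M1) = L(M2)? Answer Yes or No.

No

The empty string ε is accepted by M1 but rejected by M2.
So L(M1) ≠ L(M2).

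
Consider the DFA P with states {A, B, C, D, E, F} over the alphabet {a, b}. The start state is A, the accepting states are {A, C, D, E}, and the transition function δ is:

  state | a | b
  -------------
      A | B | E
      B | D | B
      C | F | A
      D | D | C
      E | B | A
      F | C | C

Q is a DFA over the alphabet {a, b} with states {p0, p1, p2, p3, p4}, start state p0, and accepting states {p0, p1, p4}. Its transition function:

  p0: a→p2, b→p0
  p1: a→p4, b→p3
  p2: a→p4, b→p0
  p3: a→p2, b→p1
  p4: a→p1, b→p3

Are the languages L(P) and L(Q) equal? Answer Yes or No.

No

The string aab is accepted by P but rejected by Q.
So L(P) ≠ L(Q).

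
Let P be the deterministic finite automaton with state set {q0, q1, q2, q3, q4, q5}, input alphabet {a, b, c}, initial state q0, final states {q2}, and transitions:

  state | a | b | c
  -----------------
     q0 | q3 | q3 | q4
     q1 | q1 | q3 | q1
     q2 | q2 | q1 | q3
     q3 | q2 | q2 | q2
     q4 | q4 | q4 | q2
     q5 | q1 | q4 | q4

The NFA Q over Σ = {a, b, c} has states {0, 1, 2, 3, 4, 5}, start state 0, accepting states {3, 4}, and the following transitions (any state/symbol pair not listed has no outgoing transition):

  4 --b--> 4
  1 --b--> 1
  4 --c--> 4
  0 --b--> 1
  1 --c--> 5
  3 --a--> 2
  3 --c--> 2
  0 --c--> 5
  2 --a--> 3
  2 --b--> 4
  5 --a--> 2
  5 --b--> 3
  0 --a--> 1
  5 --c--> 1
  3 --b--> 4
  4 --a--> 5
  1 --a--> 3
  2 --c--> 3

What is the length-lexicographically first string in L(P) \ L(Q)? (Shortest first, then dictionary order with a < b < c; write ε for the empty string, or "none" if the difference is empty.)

The string ab is accepted by P but not by Q.
No shorter string lies in the difference, and ab is the lexicographically first length-2 string in L(P) \ L(Q).

ab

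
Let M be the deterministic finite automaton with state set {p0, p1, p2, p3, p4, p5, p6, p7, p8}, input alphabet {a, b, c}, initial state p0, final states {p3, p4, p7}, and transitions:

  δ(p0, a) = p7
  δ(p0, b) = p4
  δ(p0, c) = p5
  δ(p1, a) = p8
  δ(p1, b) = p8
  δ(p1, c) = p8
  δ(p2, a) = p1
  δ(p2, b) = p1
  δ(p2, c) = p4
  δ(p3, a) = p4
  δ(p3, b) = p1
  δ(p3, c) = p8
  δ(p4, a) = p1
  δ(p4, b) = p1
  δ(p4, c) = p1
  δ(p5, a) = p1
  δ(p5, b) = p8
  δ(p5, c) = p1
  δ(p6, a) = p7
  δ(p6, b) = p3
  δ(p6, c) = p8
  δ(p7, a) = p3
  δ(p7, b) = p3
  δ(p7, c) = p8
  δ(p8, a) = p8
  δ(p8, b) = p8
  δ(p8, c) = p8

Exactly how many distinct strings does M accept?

6

The useful subgraph on states {p0, p3, p4, p7} is acyclic, so L(M) is finite; the longest accepting path visits 4 useful states, giving maximum string length 3.
Counting accepting paths from p0 by length: 2 of length 1, 2 of length 2, 2 of length 3. Total 6.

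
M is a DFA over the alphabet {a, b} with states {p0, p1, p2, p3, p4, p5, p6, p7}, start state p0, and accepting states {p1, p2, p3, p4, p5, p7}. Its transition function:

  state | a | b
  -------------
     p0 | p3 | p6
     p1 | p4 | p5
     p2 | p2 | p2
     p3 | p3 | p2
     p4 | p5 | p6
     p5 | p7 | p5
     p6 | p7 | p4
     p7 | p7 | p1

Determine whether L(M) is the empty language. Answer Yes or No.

No

The string a is accepted: the run p0 → p3 ends in the accepting state p3.
Since at least one string is accepted, L(M) is not empty.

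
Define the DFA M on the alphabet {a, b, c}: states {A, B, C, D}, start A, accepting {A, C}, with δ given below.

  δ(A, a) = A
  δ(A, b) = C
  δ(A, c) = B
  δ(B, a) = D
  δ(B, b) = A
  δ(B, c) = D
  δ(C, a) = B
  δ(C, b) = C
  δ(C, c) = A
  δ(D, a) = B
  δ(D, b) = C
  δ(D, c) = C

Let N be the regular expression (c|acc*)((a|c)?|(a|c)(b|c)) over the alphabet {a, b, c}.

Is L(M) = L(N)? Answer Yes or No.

No

The empty string ε is accepted by M but rejected by N.
So L(M) ≠ L(N).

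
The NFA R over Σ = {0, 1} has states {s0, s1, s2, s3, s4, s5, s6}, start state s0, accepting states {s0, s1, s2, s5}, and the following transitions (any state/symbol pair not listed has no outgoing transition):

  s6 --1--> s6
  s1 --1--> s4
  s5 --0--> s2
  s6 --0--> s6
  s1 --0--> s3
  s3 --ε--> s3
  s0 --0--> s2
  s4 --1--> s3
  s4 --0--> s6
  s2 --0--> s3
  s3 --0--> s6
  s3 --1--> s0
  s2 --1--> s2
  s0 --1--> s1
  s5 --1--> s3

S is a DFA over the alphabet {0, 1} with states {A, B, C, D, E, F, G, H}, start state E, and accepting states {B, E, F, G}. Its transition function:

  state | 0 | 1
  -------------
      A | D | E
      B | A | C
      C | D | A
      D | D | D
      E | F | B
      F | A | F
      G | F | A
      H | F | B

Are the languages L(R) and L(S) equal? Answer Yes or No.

Exploring the product automaton R × S from the start pair (s0, E), following both machines on each input symbol, reaches 6 state pairs: (s0, E), (s2, F), (s1, B), (s3, A), (s4, C), (s6, D).
R accepts in {s0, s1, s2, s5} and S accepts in {B, E, F, G}. In every reachable pair the two components are either both accepting — (s0, E), (s2, F), (s1, B) — or both non-accepting, so no string is accepted by exactly one of the machines: L(R) \ L(S) and L(S) \ L(R) are both empty.
Hence every string is accepted by R iff it is accepted by S, and the two languages coincide.

Yes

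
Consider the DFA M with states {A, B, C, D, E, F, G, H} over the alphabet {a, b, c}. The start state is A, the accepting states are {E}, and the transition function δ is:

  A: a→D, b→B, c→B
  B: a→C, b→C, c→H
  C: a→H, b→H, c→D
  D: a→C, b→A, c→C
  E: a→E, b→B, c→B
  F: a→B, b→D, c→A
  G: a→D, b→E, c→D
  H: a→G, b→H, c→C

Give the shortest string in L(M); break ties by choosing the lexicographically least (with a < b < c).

A breadth-first search from A reaches an accepting state first via the path A → B → H → G → E on input bcab.
No string of length < 4 is accepted (BFS exhausts all shorter strings without reaching an accepting state), and bcab is the lexicographically least accepting string of length 4.

bcab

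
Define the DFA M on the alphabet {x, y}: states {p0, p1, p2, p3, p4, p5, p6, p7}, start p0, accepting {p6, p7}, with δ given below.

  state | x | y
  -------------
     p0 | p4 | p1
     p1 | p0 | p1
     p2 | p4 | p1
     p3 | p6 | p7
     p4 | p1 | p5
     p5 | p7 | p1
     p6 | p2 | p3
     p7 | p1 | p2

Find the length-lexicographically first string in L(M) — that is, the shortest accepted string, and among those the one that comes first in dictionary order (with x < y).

A breadth-first search from p0 reaches an accepting state first via the path p0 → p4 → p5 → p7 on input xyx.
No string of length < 3 is accepted (BFS exhausts all shorter strings without reaching an accepting state), and xyx is the lexicographically least accepting string of length 3.

xyx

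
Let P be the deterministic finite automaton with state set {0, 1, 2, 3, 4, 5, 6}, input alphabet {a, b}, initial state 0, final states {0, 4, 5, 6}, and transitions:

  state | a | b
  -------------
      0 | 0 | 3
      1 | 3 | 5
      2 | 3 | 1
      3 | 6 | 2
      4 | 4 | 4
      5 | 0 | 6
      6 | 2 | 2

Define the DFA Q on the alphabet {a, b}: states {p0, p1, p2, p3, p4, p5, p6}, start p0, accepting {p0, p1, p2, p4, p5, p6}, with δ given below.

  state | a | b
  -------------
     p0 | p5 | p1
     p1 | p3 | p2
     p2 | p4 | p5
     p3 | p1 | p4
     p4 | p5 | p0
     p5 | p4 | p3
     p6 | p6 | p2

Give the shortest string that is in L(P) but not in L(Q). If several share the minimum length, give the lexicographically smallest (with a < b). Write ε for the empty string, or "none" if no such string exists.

The string ba is accepted by P but not by Q.
No shorter string lies in the difference, and ba is the lexicographically first length-2 string in L(P) \ L(Q).

ba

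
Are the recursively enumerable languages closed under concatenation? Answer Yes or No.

Dovetail over all split points of the input and all step bounds t = 1, 2, …, simulating the recogniser for L₁ on the prefix and the recogniser for L₂ on the suffix for t steps; accept if for some split both accept.
So the recursively enumerable languages are closed under concatenation.

Yes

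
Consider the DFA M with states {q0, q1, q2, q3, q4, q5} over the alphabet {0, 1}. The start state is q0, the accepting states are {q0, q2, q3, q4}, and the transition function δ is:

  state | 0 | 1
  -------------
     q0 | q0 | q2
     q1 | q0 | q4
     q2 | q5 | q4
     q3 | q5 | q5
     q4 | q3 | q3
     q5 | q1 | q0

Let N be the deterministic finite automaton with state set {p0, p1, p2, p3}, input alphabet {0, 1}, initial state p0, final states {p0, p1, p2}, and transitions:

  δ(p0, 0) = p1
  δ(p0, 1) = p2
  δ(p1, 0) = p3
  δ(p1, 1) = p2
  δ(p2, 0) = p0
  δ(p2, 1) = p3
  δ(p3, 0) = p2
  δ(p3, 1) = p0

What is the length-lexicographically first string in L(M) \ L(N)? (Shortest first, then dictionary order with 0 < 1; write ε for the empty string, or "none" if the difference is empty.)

00

The string 00 is accepted by M but not by N.
No shorter string lies in the difference, and 00 is the lexicographically first length-2 string in L(M) \ L(N).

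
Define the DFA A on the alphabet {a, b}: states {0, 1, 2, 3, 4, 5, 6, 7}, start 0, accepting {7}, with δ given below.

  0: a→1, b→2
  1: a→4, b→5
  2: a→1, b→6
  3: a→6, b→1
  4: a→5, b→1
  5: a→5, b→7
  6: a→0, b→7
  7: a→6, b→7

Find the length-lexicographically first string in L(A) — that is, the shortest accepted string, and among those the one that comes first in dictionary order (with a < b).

abb

A breadth-first search from 0 reaches an accepting state first via the path 0 → 1 → 5 → 7 on input abb.
No string of length < 3 is accepted (BFS exhausts all shorter strings without reaching an accepting state), and abb is the lexicographically least accepting string of length 3.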